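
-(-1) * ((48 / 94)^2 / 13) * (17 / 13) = 0.03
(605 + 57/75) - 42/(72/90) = 27663/50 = 553.26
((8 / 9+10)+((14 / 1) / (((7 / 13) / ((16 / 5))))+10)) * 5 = 4684 / 9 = 520.44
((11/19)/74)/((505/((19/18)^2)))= 209/12107880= 0.00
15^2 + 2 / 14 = 1576 / 7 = 225.14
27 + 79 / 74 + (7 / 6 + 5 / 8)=26515 / 888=29.86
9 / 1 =9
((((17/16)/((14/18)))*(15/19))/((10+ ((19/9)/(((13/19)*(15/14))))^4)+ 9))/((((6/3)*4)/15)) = 326574621471515625/14175630866524905344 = 0.02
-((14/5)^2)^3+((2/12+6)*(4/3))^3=842593256/11390625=73.97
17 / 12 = 1.42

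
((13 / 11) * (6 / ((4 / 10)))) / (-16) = -195 / 176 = -1.11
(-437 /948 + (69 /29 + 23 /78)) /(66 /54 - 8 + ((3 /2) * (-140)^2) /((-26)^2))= 30848727 /511726924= 0.06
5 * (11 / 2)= 55 / 2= 27.50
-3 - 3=-6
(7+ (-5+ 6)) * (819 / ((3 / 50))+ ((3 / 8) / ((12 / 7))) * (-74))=218141 / 2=109070.50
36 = 36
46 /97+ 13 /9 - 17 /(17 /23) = -18404 /873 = -21.08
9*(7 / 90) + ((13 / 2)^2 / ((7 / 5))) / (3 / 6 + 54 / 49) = 15337 / 785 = 19.54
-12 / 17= -0.71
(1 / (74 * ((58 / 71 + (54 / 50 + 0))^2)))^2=9926437890625 / 703778353735380196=0.00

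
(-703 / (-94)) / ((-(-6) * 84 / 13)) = 9139 / 47376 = 0.19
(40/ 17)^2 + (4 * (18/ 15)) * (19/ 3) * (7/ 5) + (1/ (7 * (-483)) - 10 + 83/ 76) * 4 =5784676619/ 464126775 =12.46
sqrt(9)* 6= 18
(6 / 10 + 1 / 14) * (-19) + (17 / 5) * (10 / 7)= -79 / 10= -7.90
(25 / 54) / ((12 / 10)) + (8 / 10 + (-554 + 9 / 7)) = -6254333 / 11340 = -551.53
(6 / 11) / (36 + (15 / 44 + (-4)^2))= 24 / 2303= 0.01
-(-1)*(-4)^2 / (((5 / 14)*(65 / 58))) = 39.98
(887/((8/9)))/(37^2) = 7983/10952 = 0.73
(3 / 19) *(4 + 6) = 30 / 19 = 1.58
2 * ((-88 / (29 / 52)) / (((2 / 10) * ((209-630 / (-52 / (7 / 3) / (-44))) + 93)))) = 148720 / 88769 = 1.68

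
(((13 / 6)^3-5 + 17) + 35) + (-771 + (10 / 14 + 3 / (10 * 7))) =-5390821 / 7560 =-713.07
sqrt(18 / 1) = 3 * sqrt(2) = 4.24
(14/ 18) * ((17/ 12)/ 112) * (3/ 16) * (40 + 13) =901/ 9216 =0.10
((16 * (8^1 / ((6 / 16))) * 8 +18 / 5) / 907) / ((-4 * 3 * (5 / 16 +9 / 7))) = -1148392 / 7305885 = -0.16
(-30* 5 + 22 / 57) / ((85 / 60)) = -34112 / 323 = -105.61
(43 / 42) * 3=43 / 14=3.07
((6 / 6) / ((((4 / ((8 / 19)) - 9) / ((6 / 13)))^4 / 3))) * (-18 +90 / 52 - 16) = -26096256 / 371293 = -70.28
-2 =-2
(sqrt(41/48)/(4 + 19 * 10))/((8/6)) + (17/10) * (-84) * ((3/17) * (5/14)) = -9 + sqrt(123)/3104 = -9.00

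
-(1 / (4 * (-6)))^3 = 1 / 13824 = 0.00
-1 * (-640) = 640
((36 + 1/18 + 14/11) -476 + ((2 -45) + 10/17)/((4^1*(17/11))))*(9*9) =-458896635/12716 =-36088.13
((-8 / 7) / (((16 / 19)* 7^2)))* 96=-912 / 343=-2.66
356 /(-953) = -356 /953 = -0.37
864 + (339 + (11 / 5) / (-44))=24059 / 20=1202.95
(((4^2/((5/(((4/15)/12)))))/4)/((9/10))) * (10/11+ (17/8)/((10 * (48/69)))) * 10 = 17101/71280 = 0.24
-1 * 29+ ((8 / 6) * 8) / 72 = -779 / 27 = -28.85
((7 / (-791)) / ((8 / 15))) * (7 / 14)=-15 / 1808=-0.01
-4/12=-1/3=-0.33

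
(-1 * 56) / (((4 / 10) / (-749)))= 104860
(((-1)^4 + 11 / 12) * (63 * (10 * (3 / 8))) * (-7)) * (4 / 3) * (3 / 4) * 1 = -50715 / 16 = -3169.69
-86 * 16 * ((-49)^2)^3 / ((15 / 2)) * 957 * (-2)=24302199876622976 / 5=4860439975324595.20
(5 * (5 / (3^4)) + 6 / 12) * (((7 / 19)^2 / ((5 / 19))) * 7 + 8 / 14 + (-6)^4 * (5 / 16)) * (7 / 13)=660109 / 3705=178.17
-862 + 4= -858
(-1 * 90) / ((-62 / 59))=2655 / 31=85.65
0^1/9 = 0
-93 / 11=-8.45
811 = 811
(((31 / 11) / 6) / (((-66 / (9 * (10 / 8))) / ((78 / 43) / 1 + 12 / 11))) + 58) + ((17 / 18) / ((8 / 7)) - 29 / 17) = 56.89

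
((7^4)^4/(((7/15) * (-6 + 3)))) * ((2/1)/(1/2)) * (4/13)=-379804920795440/13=-29215763138110.77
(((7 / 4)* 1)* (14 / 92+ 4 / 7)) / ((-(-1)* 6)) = 233 / 1104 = 0.21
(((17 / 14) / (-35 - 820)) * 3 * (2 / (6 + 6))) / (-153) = 1 / 215460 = 0.00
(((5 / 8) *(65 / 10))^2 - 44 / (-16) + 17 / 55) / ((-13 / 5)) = -275447 / 36608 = -7.52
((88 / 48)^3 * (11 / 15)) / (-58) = -14641 / 187920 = -0.08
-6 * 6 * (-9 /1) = 324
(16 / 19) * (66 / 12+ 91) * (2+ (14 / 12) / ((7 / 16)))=21616 / 57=379.23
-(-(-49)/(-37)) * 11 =14.57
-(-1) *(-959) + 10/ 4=-1913/ 2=-956.50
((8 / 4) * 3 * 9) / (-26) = -27 / 13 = -2.08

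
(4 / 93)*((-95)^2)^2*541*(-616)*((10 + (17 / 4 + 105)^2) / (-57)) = 68263003631033750 / 279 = 244670263910515.23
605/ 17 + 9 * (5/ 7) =5000/ 119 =42.02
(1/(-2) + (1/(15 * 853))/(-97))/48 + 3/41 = 306555323/4885028640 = 0.06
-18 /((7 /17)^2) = -5202 /49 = -106.16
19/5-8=-21/5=-4.20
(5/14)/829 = 5/11606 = 0.00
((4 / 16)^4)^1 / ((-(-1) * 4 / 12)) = 3 / 256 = 0.01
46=46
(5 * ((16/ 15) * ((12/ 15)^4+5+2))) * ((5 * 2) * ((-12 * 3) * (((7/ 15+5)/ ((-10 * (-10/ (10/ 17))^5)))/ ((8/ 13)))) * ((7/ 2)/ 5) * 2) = -276452176/ 22185265625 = -0.01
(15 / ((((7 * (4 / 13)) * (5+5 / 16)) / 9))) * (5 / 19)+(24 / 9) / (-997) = 20978732 / 6762651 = 3.10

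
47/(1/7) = 329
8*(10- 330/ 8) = -250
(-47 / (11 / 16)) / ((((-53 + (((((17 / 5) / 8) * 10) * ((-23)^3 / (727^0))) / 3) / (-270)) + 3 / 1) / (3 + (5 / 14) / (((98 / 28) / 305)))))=-168.56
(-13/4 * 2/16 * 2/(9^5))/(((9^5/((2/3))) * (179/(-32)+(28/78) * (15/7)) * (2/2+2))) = 0.00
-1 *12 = -12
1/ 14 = 0.07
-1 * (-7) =7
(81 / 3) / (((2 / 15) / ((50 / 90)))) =225 / 2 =112.50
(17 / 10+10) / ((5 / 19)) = 2223 / 50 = 44.46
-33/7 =-4.71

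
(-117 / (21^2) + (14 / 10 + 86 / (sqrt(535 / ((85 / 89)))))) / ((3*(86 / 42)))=278 / 1505 + 14*sqrt(161891) / 9523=0.78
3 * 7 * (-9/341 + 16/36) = 8981/1023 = 8.78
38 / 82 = 19 / 41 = 0.46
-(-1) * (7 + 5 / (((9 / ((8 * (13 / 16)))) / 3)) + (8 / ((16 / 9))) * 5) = 121 / 3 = 40.33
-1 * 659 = -659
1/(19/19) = 1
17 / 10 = 1.70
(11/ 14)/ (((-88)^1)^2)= 1/ 9856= 0.00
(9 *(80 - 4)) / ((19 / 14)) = 504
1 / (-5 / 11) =-11 / 5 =-2.20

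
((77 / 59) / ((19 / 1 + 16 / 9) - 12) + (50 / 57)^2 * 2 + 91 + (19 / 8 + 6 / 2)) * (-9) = -11880159575 / 13460968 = -882.56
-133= -133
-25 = -25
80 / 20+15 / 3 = 9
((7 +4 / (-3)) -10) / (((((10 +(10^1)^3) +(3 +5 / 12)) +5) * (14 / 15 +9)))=-780 / 1820929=-0.00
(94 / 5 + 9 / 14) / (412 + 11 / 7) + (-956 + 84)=-25243039 / 28950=-871.95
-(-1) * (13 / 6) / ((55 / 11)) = 13 / 30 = 0.43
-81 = -81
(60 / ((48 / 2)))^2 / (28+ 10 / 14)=175 / 804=0.22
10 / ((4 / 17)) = 85 / 2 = 42.50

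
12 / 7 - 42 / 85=726 / 595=1.22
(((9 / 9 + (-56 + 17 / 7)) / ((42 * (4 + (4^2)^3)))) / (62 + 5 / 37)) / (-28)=851 / 4849625550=0.00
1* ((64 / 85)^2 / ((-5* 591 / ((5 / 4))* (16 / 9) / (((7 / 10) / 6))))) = -112 / 7116625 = -0.00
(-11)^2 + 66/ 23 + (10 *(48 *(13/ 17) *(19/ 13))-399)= 102184/ 391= 261.34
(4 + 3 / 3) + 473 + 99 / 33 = 481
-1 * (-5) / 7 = 5 / 7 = 0.71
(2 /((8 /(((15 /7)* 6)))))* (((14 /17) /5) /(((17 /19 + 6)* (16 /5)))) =855 /35632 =0.02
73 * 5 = 365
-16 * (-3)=48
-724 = -724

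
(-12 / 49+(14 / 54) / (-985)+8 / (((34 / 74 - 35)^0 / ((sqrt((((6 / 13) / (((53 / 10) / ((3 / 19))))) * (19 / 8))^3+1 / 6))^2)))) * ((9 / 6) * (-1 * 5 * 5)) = -40.82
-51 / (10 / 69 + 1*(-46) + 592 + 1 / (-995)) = -3501405 / 37495511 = -0.09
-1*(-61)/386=61/386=0.16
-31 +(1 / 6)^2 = -1115 / 36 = -30.97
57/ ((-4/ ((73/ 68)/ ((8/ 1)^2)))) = -4161/ 17408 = -0.24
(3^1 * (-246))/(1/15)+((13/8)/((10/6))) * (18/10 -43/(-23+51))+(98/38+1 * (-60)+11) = -1182759783/106400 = -11116.16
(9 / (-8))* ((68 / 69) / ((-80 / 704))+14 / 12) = 15537 / 1840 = 8.44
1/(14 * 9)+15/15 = 127/126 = 1.01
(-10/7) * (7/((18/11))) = -55/9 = -6.11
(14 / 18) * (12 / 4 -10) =-49 / 9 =-5.44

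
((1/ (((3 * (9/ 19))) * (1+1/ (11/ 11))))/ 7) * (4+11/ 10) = 323/ 1260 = 0.26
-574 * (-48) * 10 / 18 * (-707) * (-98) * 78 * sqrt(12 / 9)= 165443882240 * sqrt(3) / 3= 95519069947.04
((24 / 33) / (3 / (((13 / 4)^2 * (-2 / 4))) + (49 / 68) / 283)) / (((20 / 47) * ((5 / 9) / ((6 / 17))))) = -971079408 / 505764325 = -1.92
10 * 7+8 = 78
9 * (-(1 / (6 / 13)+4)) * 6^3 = -11988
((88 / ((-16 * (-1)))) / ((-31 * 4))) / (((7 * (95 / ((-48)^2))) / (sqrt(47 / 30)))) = -528 * sqrt(1410) / 103075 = -0.19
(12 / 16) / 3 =1 / 4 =0.25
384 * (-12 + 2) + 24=-3816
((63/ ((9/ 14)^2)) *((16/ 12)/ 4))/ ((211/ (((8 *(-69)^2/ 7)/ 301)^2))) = 214917888/ 2730973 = 78.70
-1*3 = -3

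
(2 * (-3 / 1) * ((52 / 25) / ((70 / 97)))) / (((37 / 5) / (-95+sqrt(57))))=287508 / 1295 - 15132 * sqrt(57) / 6475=204.37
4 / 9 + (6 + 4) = 94 / 9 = 10.44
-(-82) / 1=82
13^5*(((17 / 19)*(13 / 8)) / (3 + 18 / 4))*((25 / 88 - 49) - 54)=-247233983789 / 33440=-7393360.76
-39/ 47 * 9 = -351/ 47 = -7.47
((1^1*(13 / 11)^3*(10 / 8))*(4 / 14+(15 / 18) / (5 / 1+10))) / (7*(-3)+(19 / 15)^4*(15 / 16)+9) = -354266250 / 4823215243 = -0.07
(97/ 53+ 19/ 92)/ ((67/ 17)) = 168827/ 326692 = 0.52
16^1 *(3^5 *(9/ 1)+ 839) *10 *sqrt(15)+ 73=73+ 484160 *sqrt(15)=1875216.62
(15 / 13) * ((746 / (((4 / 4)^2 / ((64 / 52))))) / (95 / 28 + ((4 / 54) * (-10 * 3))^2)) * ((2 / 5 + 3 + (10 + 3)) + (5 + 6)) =11126118528 / 3193255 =3484.26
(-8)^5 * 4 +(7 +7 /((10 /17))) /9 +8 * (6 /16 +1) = -1310589 /10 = -131058.90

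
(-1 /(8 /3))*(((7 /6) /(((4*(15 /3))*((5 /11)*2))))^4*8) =-35153041 /691200000000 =-0.00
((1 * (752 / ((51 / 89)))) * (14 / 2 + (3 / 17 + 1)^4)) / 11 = 49837734416 / 46855281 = 1063.65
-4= -4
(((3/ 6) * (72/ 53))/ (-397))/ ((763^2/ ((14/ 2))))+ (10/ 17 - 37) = -1083198528905/ 29748586399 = -36.41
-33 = -33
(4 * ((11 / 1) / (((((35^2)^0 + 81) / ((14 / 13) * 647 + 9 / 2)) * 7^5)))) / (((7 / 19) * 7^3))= 3810697 / 21508472531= 0.00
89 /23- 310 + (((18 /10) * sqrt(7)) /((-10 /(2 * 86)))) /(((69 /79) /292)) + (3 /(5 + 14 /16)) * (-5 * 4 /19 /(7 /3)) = -5951544 * sqrt(7) /575- 44046411 /143773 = -27691.24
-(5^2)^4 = -390625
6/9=2/3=0.67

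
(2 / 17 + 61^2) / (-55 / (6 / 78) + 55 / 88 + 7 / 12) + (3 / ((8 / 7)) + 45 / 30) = -2535237 / 2329816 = -1.09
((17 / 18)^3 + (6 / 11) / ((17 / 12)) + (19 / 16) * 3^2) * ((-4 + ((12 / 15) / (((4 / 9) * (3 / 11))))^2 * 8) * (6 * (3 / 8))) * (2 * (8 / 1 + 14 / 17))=55953246959 / 343332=162971.26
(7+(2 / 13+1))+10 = 236 / 13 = 18.15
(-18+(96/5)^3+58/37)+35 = 32821107/4625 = 7096.46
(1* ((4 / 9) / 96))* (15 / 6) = 5 / 432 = 0.01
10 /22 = 0.45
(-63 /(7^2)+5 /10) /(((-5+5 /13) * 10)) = 143 /8400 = 0.02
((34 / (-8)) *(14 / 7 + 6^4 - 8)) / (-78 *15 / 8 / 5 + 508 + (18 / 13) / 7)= -11.45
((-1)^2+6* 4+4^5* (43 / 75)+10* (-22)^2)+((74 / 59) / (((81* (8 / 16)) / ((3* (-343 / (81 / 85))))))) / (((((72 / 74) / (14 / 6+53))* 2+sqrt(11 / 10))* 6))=202506765307516483 / 37141722882675-20347188026270* sqrt(110) / 40113060713289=5446.95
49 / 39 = 1.26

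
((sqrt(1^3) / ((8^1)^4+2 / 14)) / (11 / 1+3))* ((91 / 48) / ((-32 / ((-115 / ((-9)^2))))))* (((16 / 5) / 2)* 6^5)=2093 / 114692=0.02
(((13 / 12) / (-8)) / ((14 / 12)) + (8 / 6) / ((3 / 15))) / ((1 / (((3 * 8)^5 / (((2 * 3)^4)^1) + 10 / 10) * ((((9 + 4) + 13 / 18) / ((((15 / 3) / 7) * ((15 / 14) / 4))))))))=4676995141 / 1620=2887034.04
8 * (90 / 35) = 144 / 7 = 20.57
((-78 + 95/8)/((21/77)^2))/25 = -64009/1800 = -35.56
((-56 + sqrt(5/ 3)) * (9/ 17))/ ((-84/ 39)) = 13.45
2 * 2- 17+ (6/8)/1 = -49/4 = -12.25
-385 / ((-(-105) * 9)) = -11 / 27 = -0.41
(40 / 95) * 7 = 56 / 19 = 2.95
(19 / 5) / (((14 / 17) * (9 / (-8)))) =-1292 / 315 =-4.10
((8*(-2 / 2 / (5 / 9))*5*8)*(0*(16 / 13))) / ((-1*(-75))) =0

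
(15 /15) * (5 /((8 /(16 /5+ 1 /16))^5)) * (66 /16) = 39968373630933 /171798691840000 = 0.23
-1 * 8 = -8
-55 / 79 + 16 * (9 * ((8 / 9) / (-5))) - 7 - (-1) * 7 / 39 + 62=444947 / 15405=28.88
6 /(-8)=-3 /4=-0.75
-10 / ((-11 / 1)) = 10 / 11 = 0.91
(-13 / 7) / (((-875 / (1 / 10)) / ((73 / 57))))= 949 / 3491250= 0.00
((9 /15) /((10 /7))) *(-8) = -84 /25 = -3.36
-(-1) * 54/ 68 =27/ 34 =0.79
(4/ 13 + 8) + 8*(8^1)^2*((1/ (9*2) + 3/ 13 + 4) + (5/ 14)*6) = 2702740/ 819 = 3300.05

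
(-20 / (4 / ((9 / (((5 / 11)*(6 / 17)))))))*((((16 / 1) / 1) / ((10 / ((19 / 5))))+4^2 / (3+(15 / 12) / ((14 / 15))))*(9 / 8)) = -1386979 / 450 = -3082.18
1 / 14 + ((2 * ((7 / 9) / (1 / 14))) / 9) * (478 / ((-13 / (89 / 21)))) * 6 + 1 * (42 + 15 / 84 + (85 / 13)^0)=-9347239 / 4212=-2219.19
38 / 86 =19 / 43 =0.44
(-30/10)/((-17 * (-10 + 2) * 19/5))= -15/2584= -0.01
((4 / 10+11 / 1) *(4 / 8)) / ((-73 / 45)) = -513 / 146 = -3.51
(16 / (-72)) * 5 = -10 / 9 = -1.11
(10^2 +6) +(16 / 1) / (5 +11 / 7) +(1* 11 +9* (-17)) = -772 / 23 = -33.57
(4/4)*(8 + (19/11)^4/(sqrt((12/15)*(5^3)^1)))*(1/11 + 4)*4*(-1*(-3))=70286454/161051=436.42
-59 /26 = -2.27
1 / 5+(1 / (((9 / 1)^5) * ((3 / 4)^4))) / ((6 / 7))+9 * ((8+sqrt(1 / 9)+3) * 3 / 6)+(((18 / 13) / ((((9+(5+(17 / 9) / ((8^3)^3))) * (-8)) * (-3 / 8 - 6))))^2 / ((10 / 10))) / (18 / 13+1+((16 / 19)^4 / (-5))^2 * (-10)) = 132658658330071916698433935322791198683241088 / 2590986177187331897571316608489621838766235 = 51.20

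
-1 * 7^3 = -343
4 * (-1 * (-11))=44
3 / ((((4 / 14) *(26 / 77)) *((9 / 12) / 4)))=2156 / 13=165.85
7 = 7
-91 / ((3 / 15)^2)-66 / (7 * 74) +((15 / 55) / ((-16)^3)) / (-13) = -345144909047 / 151703552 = -2275.13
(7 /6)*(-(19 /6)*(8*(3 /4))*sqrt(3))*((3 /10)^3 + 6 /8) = -34447*sqrt(3) /2000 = -29.83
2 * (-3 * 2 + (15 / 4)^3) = 2991 / 32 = 93.47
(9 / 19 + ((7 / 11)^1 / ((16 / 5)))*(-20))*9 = -26361 / 836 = -31.53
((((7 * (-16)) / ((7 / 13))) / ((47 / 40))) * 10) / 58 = -41600 / 1363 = -30.52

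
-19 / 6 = -3.17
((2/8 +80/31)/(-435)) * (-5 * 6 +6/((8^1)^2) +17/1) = 48321/575360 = 0.08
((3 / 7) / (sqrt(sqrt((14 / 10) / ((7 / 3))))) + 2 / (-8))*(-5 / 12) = -5*3^(3 / 4)*5^(1 / 4) / 84 + 5 / 48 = -0.10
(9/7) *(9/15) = 27/35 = 0.77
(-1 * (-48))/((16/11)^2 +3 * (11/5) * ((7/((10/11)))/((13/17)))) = 0.70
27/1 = 27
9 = 9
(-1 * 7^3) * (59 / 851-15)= 4358158 / 851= 5121.22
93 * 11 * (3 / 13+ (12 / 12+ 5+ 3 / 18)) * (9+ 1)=850795 / 13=65445.77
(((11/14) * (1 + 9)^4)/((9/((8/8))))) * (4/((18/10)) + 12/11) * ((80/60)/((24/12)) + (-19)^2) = 254200000/243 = 1046090.53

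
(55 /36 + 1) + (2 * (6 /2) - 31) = -809 /36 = -22.47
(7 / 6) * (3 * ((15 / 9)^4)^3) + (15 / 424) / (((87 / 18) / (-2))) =1313342534765 / 816824817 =1607.86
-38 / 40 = -19 / 20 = -0.95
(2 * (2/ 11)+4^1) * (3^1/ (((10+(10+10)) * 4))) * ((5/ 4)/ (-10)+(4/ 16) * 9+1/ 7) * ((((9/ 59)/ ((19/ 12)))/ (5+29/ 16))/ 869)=164592/ 40880162785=0.00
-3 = -3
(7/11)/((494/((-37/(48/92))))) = -5957/65208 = -0.09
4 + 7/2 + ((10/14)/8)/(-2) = 835/112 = 7.46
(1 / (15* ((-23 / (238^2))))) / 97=-56644 / 33465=-1.69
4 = 4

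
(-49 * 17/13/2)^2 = 693889/676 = 1026.46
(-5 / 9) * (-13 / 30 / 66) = 13 / 3564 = 0.00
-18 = -18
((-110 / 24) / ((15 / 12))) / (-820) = 11 / 2460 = 0.00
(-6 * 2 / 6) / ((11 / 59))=-118 / 11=-10.73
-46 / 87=-0.53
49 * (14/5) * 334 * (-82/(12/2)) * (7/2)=-32879294/15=-2191952.93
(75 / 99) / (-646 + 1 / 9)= -75 / 63943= -0.00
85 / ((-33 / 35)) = -2975 / 33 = -90.15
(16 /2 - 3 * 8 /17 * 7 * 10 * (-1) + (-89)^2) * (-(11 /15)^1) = -500401 /85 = -5887.07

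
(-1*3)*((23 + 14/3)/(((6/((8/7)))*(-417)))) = 332/8757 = 0.04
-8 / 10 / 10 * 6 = -12 / 25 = -0.48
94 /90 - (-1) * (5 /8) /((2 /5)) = 1877 /720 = 2.61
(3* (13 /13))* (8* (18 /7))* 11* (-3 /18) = -792 /7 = -113.14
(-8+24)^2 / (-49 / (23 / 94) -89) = -5888 / 6653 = -0.89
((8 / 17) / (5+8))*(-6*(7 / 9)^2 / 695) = -784 / 4147065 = -0.00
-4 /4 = -1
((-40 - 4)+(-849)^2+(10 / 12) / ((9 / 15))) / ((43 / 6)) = 12973651 / 129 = 100570.94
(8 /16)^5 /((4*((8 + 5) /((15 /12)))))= 5 /6656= 0.00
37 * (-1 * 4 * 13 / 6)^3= -650312 / 27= -24085.63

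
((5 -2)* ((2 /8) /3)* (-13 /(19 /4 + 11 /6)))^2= 1521 /6241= 0.24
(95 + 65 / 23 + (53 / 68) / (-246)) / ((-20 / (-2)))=37636781 / 3847440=9.78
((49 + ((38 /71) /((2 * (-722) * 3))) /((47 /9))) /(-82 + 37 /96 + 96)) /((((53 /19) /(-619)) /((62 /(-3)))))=3815381721568 /244245041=15621.12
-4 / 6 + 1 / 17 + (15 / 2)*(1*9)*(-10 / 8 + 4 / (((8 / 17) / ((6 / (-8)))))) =-515.30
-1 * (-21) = 21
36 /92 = 9 /23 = 0.39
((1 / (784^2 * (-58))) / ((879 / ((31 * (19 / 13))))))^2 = 346921 / 165952841378231717462016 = 0.00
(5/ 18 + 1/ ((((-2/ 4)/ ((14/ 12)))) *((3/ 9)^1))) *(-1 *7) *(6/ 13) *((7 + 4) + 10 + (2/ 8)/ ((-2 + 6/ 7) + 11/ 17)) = 4096939/ 9204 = 445.13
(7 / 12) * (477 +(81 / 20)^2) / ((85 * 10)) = 460509 / 1360000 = 0.34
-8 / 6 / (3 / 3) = -4 / 3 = -1.33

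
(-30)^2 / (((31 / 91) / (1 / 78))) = 1050 / 31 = 33.87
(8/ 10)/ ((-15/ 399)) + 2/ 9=-4738/ 225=-21.06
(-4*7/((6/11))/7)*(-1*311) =6842/3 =2280.67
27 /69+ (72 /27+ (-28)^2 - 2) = 54169 /69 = 785.06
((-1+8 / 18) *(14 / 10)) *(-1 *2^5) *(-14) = -348.44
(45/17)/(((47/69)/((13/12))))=13455/3196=4.21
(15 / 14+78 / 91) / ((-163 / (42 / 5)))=-81 / 815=-0.10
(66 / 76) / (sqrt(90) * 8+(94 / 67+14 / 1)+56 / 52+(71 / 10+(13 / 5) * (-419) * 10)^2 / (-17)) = -28024257007756316450 / 224989517085397775634015051-96468789560000 * sqrt(10) / 224989517085397775634015051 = -0.00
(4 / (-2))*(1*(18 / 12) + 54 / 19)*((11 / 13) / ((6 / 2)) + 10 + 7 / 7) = -24200 / 247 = -97.98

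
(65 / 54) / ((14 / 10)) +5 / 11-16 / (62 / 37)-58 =-66.23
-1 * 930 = -930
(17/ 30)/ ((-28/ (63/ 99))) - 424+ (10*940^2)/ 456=475345757/ 25080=18953.18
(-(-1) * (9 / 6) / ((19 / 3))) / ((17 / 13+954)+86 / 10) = 585 / 2380852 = 0.00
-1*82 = -82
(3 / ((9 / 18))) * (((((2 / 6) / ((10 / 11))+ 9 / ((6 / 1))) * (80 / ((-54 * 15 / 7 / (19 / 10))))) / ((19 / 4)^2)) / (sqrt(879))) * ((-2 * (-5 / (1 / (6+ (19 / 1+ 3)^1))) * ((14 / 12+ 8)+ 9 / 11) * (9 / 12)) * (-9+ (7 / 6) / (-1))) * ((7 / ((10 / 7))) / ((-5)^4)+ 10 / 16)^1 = 6980608447904 * sqrt(879) / 697527703125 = 296.71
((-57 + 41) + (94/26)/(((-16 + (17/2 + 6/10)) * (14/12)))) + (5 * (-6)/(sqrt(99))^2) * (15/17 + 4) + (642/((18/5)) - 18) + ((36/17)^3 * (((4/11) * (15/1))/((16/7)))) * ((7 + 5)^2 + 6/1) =1201825578397/339335997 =3541.70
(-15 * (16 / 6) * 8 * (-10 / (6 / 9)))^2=23040000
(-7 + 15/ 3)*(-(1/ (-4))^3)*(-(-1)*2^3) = -0.25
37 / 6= 6.17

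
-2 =-2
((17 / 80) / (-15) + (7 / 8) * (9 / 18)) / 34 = 127 / 10200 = 0.01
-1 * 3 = -3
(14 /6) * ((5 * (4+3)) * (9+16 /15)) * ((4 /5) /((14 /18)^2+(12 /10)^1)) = 364.38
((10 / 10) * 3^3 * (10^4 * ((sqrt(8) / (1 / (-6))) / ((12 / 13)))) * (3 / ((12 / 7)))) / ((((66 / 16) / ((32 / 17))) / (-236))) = 123701760000 * sqrt(2) / 187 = 935511800.44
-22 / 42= -11 / 21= -0.52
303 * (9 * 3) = 8181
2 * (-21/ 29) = -42/ 29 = -1.45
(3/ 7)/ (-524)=-3/ 3668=-0.00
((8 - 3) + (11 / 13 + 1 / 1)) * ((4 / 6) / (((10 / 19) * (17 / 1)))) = 1691 / 3315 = 0.51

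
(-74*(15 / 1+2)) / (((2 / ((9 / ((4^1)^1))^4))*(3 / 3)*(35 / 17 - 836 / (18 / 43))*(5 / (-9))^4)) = 4142687288877 / 48838880000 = 84.82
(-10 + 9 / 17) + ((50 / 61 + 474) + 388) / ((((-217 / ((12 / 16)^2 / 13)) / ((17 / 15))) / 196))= -47.69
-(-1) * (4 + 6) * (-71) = -710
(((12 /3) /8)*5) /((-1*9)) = -5 /18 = -0.28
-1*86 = -86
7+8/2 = 11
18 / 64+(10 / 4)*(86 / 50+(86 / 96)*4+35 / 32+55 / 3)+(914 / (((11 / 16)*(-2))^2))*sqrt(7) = 59623 / 960+58496*sqrt(7) / 121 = 1341.16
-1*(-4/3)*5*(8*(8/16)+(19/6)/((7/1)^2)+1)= 14890/441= 33.76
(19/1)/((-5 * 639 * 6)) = -19/19170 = -0.00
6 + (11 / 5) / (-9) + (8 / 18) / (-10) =257 / 45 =5.71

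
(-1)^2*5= 5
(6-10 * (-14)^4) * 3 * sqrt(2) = -1152462 * sqrt(2) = -1629827.39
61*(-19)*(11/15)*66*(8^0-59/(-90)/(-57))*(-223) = 8346678373/675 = 12365449.44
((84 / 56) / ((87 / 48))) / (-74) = -12 / 1073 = -0.01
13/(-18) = -13/18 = -0.72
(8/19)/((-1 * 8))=-1/19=-0.05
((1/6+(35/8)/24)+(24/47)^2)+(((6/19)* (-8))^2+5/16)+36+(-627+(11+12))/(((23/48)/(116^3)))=-6928772160176623951/3521534784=-1967543297.22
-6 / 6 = -1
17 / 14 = 1.21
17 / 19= 0.89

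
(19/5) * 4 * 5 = 76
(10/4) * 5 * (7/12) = 175/24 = 7.29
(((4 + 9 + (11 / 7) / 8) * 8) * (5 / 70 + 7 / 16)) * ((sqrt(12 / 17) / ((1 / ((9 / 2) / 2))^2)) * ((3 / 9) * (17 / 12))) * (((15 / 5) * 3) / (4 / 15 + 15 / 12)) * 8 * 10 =255897225 * sqrt(51) / 35672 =51229.86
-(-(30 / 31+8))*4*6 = 6672 / 31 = 215.23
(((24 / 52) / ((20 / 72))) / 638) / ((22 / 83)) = 2241 / 228085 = 0.01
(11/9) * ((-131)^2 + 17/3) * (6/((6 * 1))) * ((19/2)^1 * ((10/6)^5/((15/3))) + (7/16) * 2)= 6968091625/13122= 531023.60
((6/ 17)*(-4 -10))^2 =7056/ 289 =24.42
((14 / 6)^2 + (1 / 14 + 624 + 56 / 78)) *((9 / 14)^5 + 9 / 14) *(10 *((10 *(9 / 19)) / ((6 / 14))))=52427.63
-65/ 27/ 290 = -13/ 1566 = -0.01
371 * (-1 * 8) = -2968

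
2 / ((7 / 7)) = 2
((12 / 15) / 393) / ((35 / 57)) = 76 / 22925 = 0.00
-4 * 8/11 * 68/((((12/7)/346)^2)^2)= -292493002707976/891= -328274974980.89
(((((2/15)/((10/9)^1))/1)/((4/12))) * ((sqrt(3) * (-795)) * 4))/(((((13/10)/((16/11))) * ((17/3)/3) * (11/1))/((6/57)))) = -3297024 * sqrt(3)/508079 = -11.24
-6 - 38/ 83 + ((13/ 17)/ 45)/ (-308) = -126293399/ 19556460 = -6.46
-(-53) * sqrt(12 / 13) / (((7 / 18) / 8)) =15264 * sqrt(39) / 91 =1047.51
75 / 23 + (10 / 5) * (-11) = -431 / 23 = -18.74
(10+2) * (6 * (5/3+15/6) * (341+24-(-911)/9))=419600/3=139866.67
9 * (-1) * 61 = -549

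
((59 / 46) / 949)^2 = 3481 / 1905671716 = 0.00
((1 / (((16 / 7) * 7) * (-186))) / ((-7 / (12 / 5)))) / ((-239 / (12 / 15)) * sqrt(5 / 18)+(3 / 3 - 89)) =3168 / 5327190505 - 717 * sqrt(10) / 2130876202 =-0.00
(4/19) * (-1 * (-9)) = 36/19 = 1.89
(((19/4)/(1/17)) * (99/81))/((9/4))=43.86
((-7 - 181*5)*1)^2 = 831744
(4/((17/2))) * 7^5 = 7909.18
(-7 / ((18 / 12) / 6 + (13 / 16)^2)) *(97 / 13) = -173824 / 3029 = -57.39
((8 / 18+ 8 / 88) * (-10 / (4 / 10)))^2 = 1755625 / 9801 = 179.13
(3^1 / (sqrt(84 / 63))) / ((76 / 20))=15 *sqrt(3) / 38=0.68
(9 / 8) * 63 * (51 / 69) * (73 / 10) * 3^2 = 6332823 / 1840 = 3441.75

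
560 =560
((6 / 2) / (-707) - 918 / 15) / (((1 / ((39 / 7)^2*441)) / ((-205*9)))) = 1092871349037 / 707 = 1545786915.19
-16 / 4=-4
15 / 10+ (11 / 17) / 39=2011 / 1326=1.52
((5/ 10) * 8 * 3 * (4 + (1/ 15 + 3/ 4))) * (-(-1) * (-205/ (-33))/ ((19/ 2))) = 23698/ 627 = 37.80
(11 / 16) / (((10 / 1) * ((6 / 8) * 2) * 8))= 11 / 1920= 0.01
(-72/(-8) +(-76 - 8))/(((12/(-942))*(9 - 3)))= 3925/4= 981.25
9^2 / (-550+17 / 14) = -378 / 2561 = -0.15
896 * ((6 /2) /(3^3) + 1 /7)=2048 /9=227.56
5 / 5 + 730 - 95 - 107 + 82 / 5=2727 / 5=545.40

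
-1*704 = -704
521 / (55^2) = 521 / 3025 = 0.17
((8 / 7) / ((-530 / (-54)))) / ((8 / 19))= 513 / 1855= 0.28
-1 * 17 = -17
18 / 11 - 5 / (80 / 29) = -31 / 176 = -0.18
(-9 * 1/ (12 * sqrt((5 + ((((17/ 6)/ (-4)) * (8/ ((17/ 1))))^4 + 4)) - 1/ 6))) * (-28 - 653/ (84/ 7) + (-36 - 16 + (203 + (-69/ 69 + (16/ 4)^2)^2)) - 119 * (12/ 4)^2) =83961 * sqrt(2866)/ 22928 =196.04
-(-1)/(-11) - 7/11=-8/11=-0.73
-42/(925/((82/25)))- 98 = -2269694/23125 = -98.15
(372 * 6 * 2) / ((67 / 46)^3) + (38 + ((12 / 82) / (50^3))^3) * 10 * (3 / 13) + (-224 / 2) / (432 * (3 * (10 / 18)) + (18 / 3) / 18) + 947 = 35247603903436816430716708356283 / 14217202507549780273437500000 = 2479.22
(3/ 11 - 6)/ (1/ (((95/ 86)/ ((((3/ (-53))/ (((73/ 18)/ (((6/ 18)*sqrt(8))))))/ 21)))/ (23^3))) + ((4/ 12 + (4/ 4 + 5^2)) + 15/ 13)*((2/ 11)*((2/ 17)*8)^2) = 54030585*sqrt(2)/ 92079856 + 548864/ 123981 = 5.26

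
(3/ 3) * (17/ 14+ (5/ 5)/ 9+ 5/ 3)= 377/ 126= 2.99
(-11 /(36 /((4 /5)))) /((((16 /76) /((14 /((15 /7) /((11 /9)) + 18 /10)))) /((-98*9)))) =290521 /72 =4035.01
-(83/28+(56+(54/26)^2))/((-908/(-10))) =-1497155/2148328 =-0.70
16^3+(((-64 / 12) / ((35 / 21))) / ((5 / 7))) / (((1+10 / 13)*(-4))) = 2355564 / 575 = 4096.63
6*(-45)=-270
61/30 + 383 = 11551/30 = 385.03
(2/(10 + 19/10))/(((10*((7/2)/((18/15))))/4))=96/4165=0.02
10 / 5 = 2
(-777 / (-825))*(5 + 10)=777 / 55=14.13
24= 24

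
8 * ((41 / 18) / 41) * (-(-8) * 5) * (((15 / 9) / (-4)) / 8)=-25 / 27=-0.93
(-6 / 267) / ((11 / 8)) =-16 / 979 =-0.02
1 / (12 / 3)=1 / 4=0.25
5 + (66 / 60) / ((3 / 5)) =41 / 6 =6.83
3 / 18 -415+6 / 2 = -2471 / 6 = -411.83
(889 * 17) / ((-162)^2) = 0.58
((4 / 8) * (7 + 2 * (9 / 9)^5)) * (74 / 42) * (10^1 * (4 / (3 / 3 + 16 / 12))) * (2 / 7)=13320 / 343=38.83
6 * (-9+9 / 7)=-324 / 7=-46.29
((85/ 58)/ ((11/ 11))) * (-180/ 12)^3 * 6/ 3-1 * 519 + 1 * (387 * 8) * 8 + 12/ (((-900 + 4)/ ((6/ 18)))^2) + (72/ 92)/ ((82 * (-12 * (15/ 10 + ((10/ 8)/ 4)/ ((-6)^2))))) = 205429653007318591/ 14308916514816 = 14356.76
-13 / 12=-1.08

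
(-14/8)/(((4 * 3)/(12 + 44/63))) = -1.85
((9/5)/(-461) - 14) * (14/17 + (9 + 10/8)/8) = -7391891/250784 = -29.48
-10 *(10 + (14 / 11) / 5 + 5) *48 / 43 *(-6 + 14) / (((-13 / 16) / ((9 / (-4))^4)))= 264224592 / 6149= 42970.34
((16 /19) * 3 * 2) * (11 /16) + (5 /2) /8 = 1151 /304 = 3.79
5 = 5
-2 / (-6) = 1 / 3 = 0.33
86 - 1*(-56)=142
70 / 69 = 1.01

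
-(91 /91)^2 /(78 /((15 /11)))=-5 /286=-0.02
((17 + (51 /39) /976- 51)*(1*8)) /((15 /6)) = -86275 /793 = -108.80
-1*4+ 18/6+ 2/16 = -7/8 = -0.88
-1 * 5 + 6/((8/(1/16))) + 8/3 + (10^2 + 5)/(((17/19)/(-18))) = -2114.64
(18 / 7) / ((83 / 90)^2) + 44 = 2267612 / 48223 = 47.02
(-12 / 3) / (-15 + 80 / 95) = 76 / 269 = 0.28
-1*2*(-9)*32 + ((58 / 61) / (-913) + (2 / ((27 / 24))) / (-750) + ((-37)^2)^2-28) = 352377567496081 / 187963875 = 1874709.00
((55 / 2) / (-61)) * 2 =-55 / 61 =-0.90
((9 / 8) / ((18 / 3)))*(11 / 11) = 3 / 16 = 0.19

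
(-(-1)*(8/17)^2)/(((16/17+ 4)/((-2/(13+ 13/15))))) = -10/1547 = -0.01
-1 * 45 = -45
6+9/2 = 21/2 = 10.50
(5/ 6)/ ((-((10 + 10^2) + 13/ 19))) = -95/ 12618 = -0.01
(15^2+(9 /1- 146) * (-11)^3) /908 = 45643 /227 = 201.07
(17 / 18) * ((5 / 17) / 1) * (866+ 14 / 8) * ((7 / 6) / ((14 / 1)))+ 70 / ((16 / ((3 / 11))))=67415 / 3168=21.28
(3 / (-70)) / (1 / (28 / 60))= -1 / 50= -0.02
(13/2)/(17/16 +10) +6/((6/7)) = 1343/177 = 7.59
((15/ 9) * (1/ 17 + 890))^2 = 2200568.64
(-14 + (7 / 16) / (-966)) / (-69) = 30913 / 152352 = 0.20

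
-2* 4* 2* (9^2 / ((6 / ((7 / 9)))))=-168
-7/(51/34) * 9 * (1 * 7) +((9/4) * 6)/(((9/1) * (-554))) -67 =-399991/1108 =-361.00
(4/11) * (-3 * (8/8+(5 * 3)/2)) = -102/11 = -9.27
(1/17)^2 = 1/289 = 0.00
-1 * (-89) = 89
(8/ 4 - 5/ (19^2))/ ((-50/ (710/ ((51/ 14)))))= -237566/ 30685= -7.74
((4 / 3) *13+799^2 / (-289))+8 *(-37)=-7463 / 3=-2487.67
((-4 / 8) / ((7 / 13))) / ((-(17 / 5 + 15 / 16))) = 520 / 2429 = 0.21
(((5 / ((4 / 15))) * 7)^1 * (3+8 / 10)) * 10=9975 / 2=4987.50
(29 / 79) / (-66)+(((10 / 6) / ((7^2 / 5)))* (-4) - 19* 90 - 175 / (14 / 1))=-73374976 / 42581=-1723.19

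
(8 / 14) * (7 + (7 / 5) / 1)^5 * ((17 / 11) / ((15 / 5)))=423190656 / 34375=12311.00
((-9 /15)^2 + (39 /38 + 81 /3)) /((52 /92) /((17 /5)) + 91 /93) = 980601021 /39544700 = 24.80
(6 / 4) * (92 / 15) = 46 / 5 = 9.20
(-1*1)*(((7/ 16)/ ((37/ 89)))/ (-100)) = 623/ 59200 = 0.01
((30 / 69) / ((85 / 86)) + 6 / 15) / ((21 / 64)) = 105088 / 41055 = 2.56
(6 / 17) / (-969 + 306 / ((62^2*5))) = -19220 / 52767643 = -0.00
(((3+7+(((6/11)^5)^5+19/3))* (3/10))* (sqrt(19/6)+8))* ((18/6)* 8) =10618011995102332939677572854* sqrt(114)/541735297169418610209151255+509664575764911981104523496992/541735297169418610209151255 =1150.07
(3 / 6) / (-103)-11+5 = -1237 / 206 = -6.00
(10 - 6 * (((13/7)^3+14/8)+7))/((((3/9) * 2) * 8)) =-166557/10976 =-15.17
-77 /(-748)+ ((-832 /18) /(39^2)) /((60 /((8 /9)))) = 990733 /9666540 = 0.10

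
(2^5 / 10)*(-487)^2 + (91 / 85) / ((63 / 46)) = 116118062 / 153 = 758941.58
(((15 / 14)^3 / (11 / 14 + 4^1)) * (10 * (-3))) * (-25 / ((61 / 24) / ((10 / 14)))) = 75937500 / 1401841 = 54.17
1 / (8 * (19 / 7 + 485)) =0.00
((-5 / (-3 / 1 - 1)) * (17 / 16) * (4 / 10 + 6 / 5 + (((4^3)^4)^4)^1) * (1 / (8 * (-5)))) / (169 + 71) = -10960927431172637850669330.00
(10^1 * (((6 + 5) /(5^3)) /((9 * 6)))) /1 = 11 /675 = 0.02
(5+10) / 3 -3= 2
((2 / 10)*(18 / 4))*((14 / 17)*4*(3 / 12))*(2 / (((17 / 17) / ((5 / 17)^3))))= 3150 / 83521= 0.04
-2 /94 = -1 /47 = -0.02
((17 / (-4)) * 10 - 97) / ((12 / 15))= -1395 / 8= -174.38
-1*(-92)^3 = 778688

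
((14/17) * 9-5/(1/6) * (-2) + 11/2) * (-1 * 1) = -2479/34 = -72.91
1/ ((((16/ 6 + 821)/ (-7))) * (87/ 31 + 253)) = -93/ 2799290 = -0.00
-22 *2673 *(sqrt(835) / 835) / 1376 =-29403 *sqrt(835) / 574480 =-1.48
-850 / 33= -25.76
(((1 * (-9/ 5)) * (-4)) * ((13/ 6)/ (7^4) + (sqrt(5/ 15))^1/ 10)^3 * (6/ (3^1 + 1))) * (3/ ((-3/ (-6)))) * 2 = 2023609926/ 1730160900125 + 51921234 * sqrt(3)/ 3603000625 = 0.03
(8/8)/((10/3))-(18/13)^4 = -964077/285610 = -3.38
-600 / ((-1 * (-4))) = -150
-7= -7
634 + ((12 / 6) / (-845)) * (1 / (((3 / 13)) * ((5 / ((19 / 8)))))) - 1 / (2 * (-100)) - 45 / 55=54327011 / 85800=633.18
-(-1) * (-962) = -962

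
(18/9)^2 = 4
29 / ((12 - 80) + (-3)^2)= -29 / 59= -0.49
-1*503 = -503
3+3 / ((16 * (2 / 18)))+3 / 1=123 / 16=7.69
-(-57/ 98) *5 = 285/ 98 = 2.91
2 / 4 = 1 / 2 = 0.50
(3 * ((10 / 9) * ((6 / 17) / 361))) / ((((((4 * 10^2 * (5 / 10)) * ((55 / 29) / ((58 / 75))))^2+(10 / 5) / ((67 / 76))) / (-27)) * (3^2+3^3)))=-710817405 / 69965336487441544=-0.00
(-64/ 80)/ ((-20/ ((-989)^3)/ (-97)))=93834081893/ 25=3753363275.72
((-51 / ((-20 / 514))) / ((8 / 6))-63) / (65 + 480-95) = 4089 / 2000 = 2.04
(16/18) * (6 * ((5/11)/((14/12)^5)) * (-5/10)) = -103680/184877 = -0.56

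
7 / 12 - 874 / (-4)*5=13117 / 12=1093.08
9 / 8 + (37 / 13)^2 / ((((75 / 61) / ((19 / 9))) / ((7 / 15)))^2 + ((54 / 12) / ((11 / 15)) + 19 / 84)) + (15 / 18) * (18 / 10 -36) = -2451650120205807 / 93033966626536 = -26.35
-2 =-2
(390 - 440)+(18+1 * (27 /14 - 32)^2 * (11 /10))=1886931 /1960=962.72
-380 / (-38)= 10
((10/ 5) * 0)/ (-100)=0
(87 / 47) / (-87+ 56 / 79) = -6873 / 320399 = -0.02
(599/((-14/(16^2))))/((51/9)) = -230016/119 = -1932.91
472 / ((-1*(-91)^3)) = 472 / 753571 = 0.00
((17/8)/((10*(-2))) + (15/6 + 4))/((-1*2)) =-3.20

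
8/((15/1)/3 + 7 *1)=2/3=0.67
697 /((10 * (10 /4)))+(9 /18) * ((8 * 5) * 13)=7197 /25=287.88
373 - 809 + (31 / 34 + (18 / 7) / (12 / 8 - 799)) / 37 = -435.98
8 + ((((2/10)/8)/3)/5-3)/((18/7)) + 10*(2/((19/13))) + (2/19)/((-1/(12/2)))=4080733/205200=19.89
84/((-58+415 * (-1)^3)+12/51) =-476/2679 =-0.18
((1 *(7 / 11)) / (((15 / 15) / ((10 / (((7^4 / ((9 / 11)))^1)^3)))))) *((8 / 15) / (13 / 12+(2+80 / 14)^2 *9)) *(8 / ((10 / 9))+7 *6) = 11477376 / 932206085614270775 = 0.00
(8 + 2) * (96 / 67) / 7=960 / 469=2.05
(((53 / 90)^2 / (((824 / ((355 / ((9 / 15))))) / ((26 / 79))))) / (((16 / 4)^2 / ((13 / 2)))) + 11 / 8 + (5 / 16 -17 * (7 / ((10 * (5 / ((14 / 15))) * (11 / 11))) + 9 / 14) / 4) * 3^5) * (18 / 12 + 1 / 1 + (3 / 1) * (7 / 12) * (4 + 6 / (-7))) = -5772.09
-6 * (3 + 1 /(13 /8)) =-282 /13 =-21.69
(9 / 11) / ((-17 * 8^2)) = -9 / 11968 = -0.00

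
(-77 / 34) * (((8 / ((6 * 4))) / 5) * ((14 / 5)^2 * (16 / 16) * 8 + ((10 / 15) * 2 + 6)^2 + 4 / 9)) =-1013012 / 57375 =-17.66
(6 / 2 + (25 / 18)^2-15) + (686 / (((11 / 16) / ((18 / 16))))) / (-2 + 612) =-8946989 / 1087020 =-8.23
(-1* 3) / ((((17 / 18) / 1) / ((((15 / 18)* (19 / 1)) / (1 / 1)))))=-855 / 17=-50.29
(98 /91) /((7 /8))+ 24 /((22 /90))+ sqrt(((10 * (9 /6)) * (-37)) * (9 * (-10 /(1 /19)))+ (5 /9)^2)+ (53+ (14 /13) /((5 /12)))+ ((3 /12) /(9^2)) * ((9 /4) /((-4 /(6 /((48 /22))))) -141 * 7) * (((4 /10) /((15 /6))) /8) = 7657070033 /49420800+ 5 * sqrt(3074923) /9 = 1129.13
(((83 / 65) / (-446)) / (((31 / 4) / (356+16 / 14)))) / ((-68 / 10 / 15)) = 0.29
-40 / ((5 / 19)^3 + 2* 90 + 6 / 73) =-20028280 / 90177539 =-0.22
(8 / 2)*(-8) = -32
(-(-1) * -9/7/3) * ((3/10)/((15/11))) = -33/350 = -0.09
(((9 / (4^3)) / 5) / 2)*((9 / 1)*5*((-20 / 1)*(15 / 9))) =-675 / 32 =-21.09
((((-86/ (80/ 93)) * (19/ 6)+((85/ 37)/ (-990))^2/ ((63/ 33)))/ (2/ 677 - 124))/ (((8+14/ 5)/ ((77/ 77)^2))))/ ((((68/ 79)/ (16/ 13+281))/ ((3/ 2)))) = 42435215344190570617/ 364967294040340992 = 116.27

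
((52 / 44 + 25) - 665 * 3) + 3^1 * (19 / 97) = -2100102 / 1067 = -1968.23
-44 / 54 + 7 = 167 / 27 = 6.19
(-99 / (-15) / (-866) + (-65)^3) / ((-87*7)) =1189126283 / 2636970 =450.94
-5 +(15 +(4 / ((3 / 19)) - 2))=100 / 3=33.33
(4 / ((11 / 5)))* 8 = 14.55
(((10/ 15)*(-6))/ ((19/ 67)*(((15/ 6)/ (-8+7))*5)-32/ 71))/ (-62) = -19028/ 1178403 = -0.02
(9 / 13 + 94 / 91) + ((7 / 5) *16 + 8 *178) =658897 / 455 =1448.13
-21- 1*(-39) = 18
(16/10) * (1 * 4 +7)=88/5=17.60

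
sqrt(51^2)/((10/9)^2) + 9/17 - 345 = -515373/1700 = -303.16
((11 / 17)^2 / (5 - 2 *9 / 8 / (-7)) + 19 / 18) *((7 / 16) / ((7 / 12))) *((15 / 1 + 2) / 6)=879143 / 364752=2.41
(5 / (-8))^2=25 / 64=0.39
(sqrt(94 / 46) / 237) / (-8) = -sqrt(1081) / 43608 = -0.00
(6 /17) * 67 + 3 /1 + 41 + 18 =1456 /17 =85.65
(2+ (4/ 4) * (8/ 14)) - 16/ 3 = -58/ 21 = -2.76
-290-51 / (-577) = -289.91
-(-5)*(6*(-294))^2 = 15558480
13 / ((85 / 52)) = 676 / 85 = 7.95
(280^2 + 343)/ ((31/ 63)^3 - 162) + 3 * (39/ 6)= -37800266745/ 80955646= -466.93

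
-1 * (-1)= 1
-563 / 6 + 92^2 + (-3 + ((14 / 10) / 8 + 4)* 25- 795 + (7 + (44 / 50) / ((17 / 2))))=78373181 / 10200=7683.65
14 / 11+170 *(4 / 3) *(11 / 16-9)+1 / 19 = -2361083 / 1254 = -1882.84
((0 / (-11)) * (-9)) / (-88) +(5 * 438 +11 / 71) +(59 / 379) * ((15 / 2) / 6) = 235760461 / 107636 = 2190.35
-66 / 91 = -0.73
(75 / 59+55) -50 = 370 / 59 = 6.27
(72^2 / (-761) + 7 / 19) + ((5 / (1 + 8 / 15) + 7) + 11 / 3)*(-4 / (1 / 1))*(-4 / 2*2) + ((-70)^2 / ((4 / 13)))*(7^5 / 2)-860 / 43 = 267028506593731 / 1995342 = 133825933.90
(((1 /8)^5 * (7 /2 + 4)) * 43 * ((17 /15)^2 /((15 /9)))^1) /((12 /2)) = 12427 /9830400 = 0.00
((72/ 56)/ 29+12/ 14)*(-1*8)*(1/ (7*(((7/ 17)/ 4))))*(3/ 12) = -2.50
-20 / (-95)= 4 / 19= 0.21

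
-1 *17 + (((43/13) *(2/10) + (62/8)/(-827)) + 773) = 756.65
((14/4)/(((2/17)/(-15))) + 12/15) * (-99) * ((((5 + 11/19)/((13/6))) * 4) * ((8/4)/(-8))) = -140236569/1235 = -113551.88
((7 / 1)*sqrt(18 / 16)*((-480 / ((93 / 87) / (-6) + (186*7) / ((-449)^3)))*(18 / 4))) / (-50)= -17860817209284*sqrt(2) / 14031554335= -1800.16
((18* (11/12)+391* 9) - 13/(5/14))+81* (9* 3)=56861/10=5686.10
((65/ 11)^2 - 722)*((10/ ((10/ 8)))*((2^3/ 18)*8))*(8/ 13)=-170264576/ 14157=-12026.88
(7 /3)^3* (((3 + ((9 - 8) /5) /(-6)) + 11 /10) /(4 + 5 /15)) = 20923 /1755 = 11.92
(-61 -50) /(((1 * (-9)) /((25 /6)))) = 925 /18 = 51.39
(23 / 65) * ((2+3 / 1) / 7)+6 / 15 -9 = -3798 / 455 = -8.35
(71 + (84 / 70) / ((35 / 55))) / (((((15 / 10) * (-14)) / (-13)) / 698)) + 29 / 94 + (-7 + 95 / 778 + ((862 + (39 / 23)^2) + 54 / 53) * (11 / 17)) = 205261030734369413 / 6404942885145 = 32047.29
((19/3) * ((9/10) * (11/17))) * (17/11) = 57/10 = 5.70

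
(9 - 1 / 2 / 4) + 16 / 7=625 / 56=11.16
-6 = -6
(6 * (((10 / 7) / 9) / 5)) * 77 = 44 / 3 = 14.67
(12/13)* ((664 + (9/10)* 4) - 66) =36096/65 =555.32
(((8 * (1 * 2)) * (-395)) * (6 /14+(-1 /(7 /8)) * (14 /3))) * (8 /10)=520768 /21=24798.48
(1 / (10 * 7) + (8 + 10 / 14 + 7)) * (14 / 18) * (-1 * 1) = -367 / 30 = -12.23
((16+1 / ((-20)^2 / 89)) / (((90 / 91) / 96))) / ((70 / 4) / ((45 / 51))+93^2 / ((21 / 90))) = 8266986 / 194706625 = 0.04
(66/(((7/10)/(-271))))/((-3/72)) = 4292640/7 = 613234.29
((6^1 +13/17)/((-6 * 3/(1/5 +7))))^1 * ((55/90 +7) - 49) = 17135/153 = 111.99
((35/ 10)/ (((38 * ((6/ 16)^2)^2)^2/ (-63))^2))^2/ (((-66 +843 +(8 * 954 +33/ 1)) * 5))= 650189320008418321257174401024/ 14461929409958400488143815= 44958.68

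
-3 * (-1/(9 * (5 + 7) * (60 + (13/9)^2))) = 9/20116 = 0.00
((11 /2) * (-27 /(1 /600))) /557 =-89100 /557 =-159.96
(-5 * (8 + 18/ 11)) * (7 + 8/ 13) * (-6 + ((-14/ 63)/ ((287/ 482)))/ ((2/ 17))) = 3365.52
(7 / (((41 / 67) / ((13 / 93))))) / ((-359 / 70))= -426790 / 1368867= -0.31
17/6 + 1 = 23/6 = 3.83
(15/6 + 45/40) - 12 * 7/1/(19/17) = -10873/152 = -71.53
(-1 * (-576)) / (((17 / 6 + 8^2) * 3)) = 1152 / 401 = 2.87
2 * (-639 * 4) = -5112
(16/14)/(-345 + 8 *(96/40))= -0.00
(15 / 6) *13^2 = 845 / 2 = 422.50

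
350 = 350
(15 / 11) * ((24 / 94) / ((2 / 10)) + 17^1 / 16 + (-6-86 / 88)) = -575505 / 90992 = -6.32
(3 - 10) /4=-7 /4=-1.75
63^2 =3969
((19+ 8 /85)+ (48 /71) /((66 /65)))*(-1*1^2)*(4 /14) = -2623526 /464695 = -5.65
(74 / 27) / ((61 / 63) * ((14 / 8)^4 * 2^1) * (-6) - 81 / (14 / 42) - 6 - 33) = -4736 / 675603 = -0.01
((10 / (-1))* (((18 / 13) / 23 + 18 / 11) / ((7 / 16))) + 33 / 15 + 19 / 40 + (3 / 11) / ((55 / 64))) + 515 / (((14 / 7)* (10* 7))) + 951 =9308489409 / 10130120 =918.89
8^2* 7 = 448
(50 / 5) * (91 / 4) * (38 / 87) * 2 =17290 / 87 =198.74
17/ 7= 2.43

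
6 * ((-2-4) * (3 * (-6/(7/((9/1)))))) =5832/7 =833.14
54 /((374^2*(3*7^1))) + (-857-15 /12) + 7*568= 3052688811 /979132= 3117.75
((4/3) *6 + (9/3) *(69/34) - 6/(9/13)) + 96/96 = 655/102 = 6.42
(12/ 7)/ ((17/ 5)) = 60/ 119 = 0.50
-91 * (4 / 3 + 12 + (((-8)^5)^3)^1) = 9605333580247496 / 3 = 3201777860082498.67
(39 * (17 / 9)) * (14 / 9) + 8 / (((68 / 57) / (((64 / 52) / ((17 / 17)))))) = 733022 / 5967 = 122.85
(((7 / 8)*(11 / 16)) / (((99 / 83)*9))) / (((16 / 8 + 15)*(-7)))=-83 / 176256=-0.00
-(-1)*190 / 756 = 95 / 378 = 0.25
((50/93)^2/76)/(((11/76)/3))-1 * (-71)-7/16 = 35843977/507408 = 70.64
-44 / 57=-0.77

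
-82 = -82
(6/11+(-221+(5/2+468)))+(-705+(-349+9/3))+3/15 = -800.75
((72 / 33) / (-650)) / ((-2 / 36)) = 216 / 3575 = 0.06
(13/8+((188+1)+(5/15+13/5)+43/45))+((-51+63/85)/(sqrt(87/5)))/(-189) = 1424 * sqrt(435)/465885+14005/72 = 194.58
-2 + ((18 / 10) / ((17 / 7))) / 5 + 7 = 2188 / 425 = 5.15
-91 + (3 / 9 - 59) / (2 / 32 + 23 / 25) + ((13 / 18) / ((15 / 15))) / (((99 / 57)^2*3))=-1160405143 / 7703586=-150.63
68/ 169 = 0.40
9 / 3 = 3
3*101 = 303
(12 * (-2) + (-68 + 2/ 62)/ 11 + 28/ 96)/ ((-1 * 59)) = 244597/ 482856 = 0.51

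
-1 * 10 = -10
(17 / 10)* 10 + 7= 24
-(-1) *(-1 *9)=-9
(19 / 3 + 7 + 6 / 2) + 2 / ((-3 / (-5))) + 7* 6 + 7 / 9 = 562 / 9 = 62.44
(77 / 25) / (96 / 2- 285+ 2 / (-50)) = -77 / 5926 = -0.01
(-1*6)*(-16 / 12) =8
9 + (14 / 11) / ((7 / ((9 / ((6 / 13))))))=138 / 11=12.55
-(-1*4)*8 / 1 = 32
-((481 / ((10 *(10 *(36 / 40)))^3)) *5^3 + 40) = -233761 / 5832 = -40.08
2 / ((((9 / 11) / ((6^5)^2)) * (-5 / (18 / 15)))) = -886837248 / 25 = -35473489.92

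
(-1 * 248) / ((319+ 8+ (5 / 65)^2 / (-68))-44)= -0.88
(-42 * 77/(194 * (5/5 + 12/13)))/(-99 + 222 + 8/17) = -357357/5090075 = -0.07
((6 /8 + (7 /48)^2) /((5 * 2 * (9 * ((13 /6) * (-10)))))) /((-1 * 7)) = 1777 /31449600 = 0.00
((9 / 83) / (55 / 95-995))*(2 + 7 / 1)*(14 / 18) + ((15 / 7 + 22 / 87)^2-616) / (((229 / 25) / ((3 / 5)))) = -591573720907667 / 14798904293922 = -39.97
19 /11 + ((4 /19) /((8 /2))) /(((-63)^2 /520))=1438529 /829521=1.73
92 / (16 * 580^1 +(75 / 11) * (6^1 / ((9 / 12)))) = 0.01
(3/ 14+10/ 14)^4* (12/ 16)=85683/ 153664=0.56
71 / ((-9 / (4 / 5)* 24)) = -71 / 270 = -0.26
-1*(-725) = 725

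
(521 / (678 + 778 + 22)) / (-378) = -0.00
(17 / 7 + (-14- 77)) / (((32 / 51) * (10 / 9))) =-14229 / 112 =-127.04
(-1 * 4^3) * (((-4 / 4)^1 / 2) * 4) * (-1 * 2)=-256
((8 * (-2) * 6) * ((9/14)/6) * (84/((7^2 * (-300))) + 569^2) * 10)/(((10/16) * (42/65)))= -82459943.03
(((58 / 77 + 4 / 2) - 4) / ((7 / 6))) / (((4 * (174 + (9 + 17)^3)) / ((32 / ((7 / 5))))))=-0.00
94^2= 8836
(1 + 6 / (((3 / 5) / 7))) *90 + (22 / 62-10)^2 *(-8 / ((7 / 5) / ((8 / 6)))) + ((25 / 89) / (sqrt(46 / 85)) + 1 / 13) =25 *sqrt(3910) / 4094 + 1490501771 / 262353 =5681.67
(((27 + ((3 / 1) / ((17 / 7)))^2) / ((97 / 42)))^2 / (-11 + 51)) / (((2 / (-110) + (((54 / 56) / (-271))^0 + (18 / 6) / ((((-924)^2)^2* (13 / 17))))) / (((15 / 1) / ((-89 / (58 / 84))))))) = -490269085373381987312640 / 1084526623666785616890509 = -0.45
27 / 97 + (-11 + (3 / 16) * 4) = -3869 / 388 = -9.97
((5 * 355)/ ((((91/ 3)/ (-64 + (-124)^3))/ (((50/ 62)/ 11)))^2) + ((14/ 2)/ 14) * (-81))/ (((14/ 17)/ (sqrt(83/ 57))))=8395406564547966549 * sqrt(4731)/ 10454592148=55234587082.98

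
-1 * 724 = -724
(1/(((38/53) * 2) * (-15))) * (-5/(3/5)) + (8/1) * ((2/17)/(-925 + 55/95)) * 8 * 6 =17286223/51058548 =0.34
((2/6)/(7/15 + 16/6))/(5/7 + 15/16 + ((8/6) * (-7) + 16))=336/26273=0.01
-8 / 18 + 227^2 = 463757 / 9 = 51528.56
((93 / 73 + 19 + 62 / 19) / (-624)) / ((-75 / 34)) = 92497 / 5409300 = 0.02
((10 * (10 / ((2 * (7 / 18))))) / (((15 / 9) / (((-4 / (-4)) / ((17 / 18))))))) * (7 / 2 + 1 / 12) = 34830 / 119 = 292.69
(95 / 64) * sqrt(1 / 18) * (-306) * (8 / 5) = -969 * sqrt(2) / 8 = -171.30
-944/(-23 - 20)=944/43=21.95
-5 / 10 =-1 / 2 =-0.50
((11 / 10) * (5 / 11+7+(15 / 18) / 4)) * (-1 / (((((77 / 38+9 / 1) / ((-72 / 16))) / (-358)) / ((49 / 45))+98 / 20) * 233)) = -337130927 / 45721735392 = -0.01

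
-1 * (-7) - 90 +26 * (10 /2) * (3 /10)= -44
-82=-82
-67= -67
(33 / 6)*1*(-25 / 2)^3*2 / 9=-171875 / 72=-2387.15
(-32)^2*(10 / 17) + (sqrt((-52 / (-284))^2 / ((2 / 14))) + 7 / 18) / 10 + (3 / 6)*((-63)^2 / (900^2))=13*sqrt(7) / 710 + 1843326497 / 3060000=602.44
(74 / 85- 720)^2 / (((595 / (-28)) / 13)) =-194292169552 / 614125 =-316372.35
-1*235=-235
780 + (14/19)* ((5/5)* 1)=14834/19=780.74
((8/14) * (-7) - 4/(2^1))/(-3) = 2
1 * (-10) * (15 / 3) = -50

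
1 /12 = 0.08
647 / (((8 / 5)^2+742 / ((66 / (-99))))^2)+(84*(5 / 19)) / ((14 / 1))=23127876755 / 14642789299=1.58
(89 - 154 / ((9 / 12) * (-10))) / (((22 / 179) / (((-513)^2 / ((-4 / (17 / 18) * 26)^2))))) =92048537739 / 4759040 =19341.83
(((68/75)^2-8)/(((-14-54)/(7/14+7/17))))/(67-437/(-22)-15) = 111034/82906875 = 0.00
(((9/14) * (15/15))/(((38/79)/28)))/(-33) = -237/209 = -1.13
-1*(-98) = 98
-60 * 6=-360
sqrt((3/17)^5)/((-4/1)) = -9*sqrt(51)/19652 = -0.00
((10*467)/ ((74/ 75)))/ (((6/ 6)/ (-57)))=-9982125/ 37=-269787.16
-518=-518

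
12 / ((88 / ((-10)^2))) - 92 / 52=1697 / 143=11.87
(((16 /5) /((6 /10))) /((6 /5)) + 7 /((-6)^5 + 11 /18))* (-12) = -22388584 /419871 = -53.32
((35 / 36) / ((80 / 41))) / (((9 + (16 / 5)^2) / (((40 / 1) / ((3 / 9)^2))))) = 35875 / 3848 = 9.32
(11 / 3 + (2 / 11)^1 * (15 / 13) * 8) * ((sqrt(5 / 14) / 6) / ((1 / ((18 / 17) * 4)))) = 4586 * sqrt(70) / 17017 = 2.25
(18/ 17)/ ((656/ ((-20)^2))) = 450/ 697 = 0.65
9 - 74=-65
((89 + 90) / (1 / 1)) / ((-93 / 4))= -716 / 93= -7.70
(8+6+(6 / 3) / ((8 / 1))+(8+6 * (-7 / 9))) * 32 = 1688 / 3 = 562.67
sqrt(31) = 5.57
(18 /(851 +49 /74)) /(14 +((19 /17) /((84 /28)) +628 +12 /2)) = 67932 /2083981541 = 0.00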